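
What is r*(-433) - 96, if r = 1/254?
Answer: -24817/254 ≈ -97.705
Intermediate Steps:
r = 1/254 ≈ 0.0039370
r*(-433) - 96 = (1/254)*(-433) - 96 = -433/254 - 96 = -24817/254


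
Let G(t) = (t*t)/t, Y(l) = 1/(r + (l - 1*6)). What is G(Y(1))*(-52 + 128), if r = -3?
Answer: -19/2 ≈ -9.5000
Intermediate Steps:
Y(l) = 1/(-9 + l) (Y(l) = 1/(-3 + (l - 1*6)) = 1/(-3 + (l - 6)) = 1/(-3 + (-6 + l)) = 1/(-9 + l))
G(t) = t (G(t) = t²/t = t)
G(Y(1))*(-52 + 128) = (-52 + 128)/(-9 + 1) = 76/(-8) = -⅛*76 = -19/2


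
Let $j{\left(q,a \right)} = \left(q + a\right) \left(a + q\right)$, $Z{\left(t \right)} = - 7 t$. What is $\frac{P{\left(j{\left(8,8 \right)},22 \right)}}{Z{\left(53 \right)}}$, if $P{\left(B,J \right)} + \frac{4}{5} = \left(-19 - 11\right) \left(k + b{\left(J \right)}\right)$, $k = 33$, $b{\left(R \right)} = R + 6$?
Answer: $\frac{9154}{1855} \approx 4.9348$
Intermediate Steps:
$b{\left(R \right)} = 6 + R$
$j{\left(q,a \right)} = \left(a + q\right)^{2}$ ($j{\left(q,a \right)} = \left(a + q\right) \left(a + q\right) = \left(a + q\right)^{2}$)
$P{\left(B,J \right)} = - \frac{5854}{5} - 30 J$ ($P{\left(B,J \right)} = - \frac{4}{5} + \left(-19 - 11\right) \left(33 + \left(6 + J\right)\right) = - \frac{4}{5} - 30 \left(39 + J\right) = - \frac{4}{5} - \left(1170 + 30 J\right) = - \frac{5854}{5} - 30 J$)
$\frac{P{\left(j{\left(8,8 \right)},22 \right)}}{Z{\left(53 \right)}} = \frac{- \frac{5854}{5} - 660}{\left(-7\right) 53} = \frac{- \frac{5854}{5} - 660}{-371} = \left(- \frac{9154}{5}\right) \left(- \frac{1}{371}\right) = \frac{9154}{1855}$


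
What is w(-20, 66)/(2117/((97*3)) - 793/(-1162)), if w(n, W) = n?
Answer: -6762840/2690717 ≈ -2.5134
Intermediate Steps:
w(-20, 66)/(2117/((97*3)) - 793/(-1162)) = -20/(2117/((97*3)) - 793/(-1162)) = -20/(2117/291 - 793*(-1/1162)) = -20/(2117*(1/291) + 793/1162) = -20/(2117/291 + 793/1162) = -20/2690717/338142 = -20*338142/2690717 = -6762840/2690717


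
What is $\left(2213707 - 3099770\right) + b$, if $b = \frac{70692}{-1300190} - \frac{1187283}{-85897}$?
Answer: $- \frac{49478061436107022}{55841210215} \approx -8.8605 \cdot 10^{5}$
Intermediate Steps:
$b = \frac{768810626523}{55841210215}$ ($b = 70692 \left(- \frac{1}{1300190}\right) - - \frac{1187283}{85897} = - \frac{35346}{650095} + \frac{1187283}{85897} = \frac{768810626523}{55841210215} \approx 13.768$)
$\left(2213707 - 3099770\right) + b = \left(2213707 - 3099770\right) + \frac{768810626523}{55841210215} = -886063 + \frac{768810626523}{55841210215} = - \frac{49478061436107022}{55841210215}$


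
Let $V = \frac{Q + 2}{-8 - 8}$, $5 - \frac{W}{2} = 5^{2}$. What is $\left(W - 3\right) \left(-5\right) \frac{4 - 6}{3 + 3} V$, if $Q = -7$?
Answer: $- \frac{1075}{48} \approx -22.396$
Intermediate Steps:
$W = -40$ ($W = 10 - 2 \cdot 5^{2} = 10 - 50 = -40$)
$V = \frac{5}{16}$ ($V = \frac{-7 + 2}{-8 - 8} = - \frac{5}{-16} = \left(-5\right) \left(- \frac{1}{16}\right) = \frac{5}{16} \approx 0.3125$)
$\left(W - 3\right) \left(-5\right) \frac{4 - 6}{3 + 3} V = \left(-40 - 3\right) \left(-5\right) \frac{4 - 6}{3 + 3} \cdot \frac{5}{16} = \left(-43\right) \left(-5\right) \left(- \frac{2}{6}\right) \frac{5}{16} = 215 \left(\left(-2\right) \frac{1}{6}\right) \frac{5}{16} = 215 \left(- \frac{1}{3}\right) \frac{5}{16} = \left(- \frac{215}{3}\right) \frac{5}{16} = - \frac{1075}{48}$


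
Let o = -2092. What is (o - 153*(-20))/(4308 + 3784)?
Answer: 242/2023 ≈ 0.11962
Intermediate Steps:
(o - 153*(-20))/(4308 + 3784) = (-2092 - 153*(-20))/(4308 + 3784) = (-2092 + 3060)/8092 = 968*(1/8092) = 242/2023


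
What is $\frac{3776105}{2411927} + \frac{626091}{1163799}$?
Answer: $\frac{40168115716}{19095226059} \approx 2.1036$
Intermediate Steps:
$\frac{3776105}{2411927} + \frac{626091}{1163799} = 3776105 \cdot \frac{1}{2411927} + 626091 \cdot \frac{1}{1163799} = \frac{3776105}{2411927} + \frac{208697}{387933} = \frac{40168115716}{19095226059}$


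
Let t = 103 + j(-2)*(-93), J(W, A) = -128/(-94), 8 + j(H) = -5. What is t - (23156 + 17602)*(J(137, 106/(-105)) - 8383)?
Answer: 16056145910/47 ≈ 3.4162e+8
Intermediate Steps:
j(H) = -13 (j(H) = -8 - 5 = -13)
J(W, A) = 64/47 (J(W, A) = -128*(-1/94) = 64/47)
t = 1312 (t = 103 - 13*(-93) = 103 + 1209 = 1312)
t - (23156 + 17602)*(J(137, 106/(-105)) - 8383) = 1312 - (23156 + 17602)*(64/47 - 8383) = 1312 - 40758*(-393937)/47 = 1312 - 1*(-16056084246/47) = 1312 + 16056084246/47 = 16056145910/47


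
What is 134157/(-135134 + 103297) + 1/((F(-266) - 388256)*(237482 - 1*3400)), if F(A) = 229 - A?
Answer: -12177145189552951/2889776689988474 ≈ -4.2139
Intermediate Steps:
134157/(-135134 + 103297) + 1/((F(-266) - 388256)*(237482 - 1*3400)) = 134157/(-135134 + 103297) + 1/(((229 - 1*(-266)) - 388256)*(237482 - 1*3400)) = 134157/(-31837) + 1/(((229 + 266) - 388256)*(237482 - 3400)) = 134157*(-1/31837) + 1/((495 - 388256)*234082) = -134157/31837 + (1/234082)/(-387761) = -134157/31837 - 1/387761*1/234082 = -134157/31837 - 1/90767870402 = -12177145189552951/2889776689988474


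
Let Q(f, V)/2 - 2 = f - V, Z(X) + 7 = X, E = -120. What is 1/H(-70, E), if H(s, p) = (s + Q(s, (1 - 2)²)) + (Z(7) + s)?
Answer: -1/278 ≈ -0.0035971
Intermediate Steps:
Z(X) = -7 + X
Q(f, V) = 4 - 2*V + 2*f (Q(f, V) = 4 + 2*(f - V) = 4 + (-2*V + 2*f) = 4 - 2*V + 2*f)
H(s, p) = 2 + 4*s (H(s, p) = (s + (4 - 2*(1 - 2)² + 2*s)) + ((-7 + 7) + s) = (s + (4 - 2*(-1)² + 2*s)) + (0 + s) = (s + (4 - 2*1 + 2*s)) + s = (s + (4 - 2 + 2*s)) + s = (s + (2 + 2*s)) + s = (2 + 3*s) + s = 2 + 4*s)
1/H(-70, E) = 1/(2 + 4*(-70)) = 1/(2 - 280) = 1/(-278) = -1/278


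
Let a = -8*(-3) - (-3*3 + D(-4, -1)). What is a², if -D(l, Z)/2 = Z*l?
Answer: 1681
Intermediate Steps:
D(l, Z) = -2*Z*l
a = 41 (a = -8*(-3) - (-3*3 - 2*(-1)*(-4)) = 24 - (-9 - 8) = 24 - (-17) = 24 - 1*(-17) = 24 + 17 = 41)
a² = 41² = 1681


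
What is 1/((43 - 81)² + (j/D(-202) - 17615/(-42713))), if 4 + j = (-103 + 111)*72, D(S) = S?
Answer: 4314013/6218997969 ≈ 0.00069368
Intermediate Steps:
j = 572 (j = -4 + (-103 + 111)*72 = -4 + 8*72 = -4 + 576 = 572)
1/((43 - 81)² + (j/D(-202) - 17615/(-42713))) = 1/((43 - 81)² + (572/(-202) - 17615/(-42713))) = 1/((-38)² + (572*(-1/202) - 17615*(-1/42713))) = 1/(1444 + (-286/101 + 17615/42713)) = 1/(1444 - 10436803/4314013) = 1/(6218997969/4314013) = 4314013/6218997969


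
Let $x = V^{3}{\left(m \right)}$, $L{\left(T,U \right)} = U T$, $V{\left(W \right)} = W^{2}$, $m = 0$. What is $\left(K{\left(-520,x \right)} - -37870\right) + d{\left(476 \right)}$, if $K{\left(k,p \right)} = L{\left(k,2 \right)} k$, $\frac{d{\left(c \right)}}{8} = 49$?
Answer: $579062$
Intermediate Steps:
$d{\left(c \right)} = 392$ ($d{\left(c \right)} = 8 \cdot 49 = 392$)
$L{\left(T,U \right)} = T U$
$x = 0$ ($x = \left(0^{2}\right)^{3} = 0^{3} = 0$)
$K{\left(k,p \right)} = 2 k^{2}$ ($K{\left(k,p \right)} = k 2 k = 2 k k = 2 k^{2}$)
$\left(K{\left(-520,x \right)} - -37870\right) + d{\left(476 \right)} = \left(2 \left(-520\right)^{2} - -37870\right) + 392 = \left(2 \cdot 270400 + 37870\right) + 392 = \left(540800 + 37870\right) + 392 = 578670 + 392 = 579062$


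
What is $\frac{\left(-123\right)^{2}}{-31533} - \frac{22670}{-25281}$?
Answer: $\frac{110792287}{265728591} \approx 0.41694$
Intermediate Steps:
$\frac{\left(-123\right)^{2}}{-31533} - \frac{22670}{-25281} = 15129 \left(- \frac{1}{31533}\right) - - \frac{22670}{25281} = - \frac{5043}{10511} + \frac{22670}{25281} = \frac{110792287}{265728591}$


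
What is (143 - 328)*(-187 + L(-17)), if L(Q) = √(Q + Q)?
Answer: 34595 - 185*I*√34 ≈ 34595.0 - 1078.7*I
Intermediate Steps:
L(Q) = √2*√Q (L(Q) = √(2*Q) = √2*√Q)
(143 - 328)*(-187 + L(-17)) = (143 - 328)*(-187 + √2*√(-17)) = -185*(-187 + √2*(I*√17)) = -185*(-187 + I*√34) = 34595 - 185*I*√34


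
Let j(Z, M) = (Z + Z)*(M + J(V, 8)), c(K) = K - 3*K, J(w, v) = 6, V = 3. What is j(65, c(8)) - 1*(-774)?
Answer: -526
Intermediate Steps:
c(K) = -2*K
j(Z, M) = 2*Z*(6 + M) (j(Z, M) = (Z + Z)*(M + 6) = (2*Z)*(6 + M) = 2*Z*(6 + M))
j(65, c(8)) - 1*(-774) = 2*65*(6 - 2*8) - 1*(-774) = 2*65*(6 - 16) + 774 = 2*65*(-10) + 774 = -1300 + 774 = -526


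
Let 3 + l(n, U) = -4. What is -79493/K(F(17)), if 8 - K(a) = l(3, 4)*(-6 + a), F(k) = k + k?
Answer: -79493/204 ≈ -389.67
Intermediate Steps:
l(n, U) = -7 (l(n, U) = -3 - 4 = -7)
F(k) = 2*k
K(a) = -34 + 7*a (K(a) = 8 - (-7)*(-6 + a) = 8 - (42 - 7*a) = 8 + (-42 + 7*a) = -34 + 7*a)
-79493/K(F(17)) = -79493/(-34 + 7*(2*17)) = -79493/(-34 + 7*34) = -79493/(-34 + 238) = -79493/204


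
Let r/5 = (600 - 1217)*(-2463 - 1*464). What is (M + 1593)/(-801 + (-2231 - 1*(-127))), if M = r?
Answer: -9031388/2905 ≈ -3108.9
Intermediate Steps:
r = 9029795 (r = 5*((600 - 1217)*(-2463 - 1*464)) = 5*(-617*(-2463 - 464)) = 5*(-617*(-2927)) = 5*1805959 = 9029795)
M = 9029795
(M + 1593)/(-801 + (-2231 - 1*(-127))) = (9029795 + 1593)/(-801 + (-2231 - 1*(-127))) = 9031388/(-801 + (-2231 + 127)) = 9031388/(-801 - 2104) = 9031388/(-2905) = 9031388*(-1/2905) = -9031388/2905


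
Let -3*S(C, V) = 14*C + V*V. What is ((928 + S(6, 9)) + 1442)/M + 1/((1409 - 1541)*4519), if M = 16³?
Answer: 345227981/610824192 ≈ 0.56518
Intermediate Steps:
S(C, V) = -14*C/3 - V²/3 (S(C, V) = -(14*C + V*V)/3 = -(14*C + V²)/3 = -(V² + 14*C)/3 = -14*C/3 - V²/3)
M = 4096
((928 + S(6, 9)) + 1442)/M + 1/((1409 - 1541)*4519) = ((928 + (-14/3*6 - ⅓*9²)) + 1442)/4096 + 1/((1409 - 1541)*4519) = ((928 + (-28 - ⅓*81)) + 1442)*(1/4096) + (1/4519)/(-132) = ((928 + (-28 - 27)) + 1442)*(1/4096) - 1/132*1/4519 = ((928 - 55) + 1442)*(1/4096) - 1/596508 = (873 + 1442)*(1/4096) - 1/596508 = 2315*(1/4096) - 1/596508 = 2315/4096 - 1/596508 = 345227981/610824192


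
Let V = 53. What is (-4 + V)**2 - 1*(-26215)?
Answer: 28616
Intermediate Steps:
(-4 + V)**2 - 1*(-26215) = (-4 + 53)**2 - 1*(-26215) = 49**2 + 26215 = 2401 + 26215 = 28616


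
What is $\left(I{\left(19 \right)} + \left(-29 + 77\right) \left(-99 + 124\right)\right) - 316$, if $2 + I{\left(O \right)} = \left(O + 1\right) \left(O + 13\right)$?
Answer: $1522$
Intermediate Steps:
$I{\left(O \right)} = -2 + \left(1 + O\right) \left(13 + O\right)$ ($I{\left(O \right)} = -2 + \left(O + 1\right) \left(O + 13\right) = -2 + \left(1 + O\right) \left(13 + O\right)$)
$\left(I{\left(19 \right)} + \left(-29 + 77\right) \left(-99 + 124\right)\right) - 316 = \left(\left(11 + 19^{2} + 14 \cdot 19\right) + \left(-29 + 77\right) \left(-99 + 124\right)\right) - 316 = \left(\left(11 + 361 + 266\right) + 48 \cdot 25\right) - 316 = \left(638 + 1200\right) - 316 = 1838 - 316 = 1522$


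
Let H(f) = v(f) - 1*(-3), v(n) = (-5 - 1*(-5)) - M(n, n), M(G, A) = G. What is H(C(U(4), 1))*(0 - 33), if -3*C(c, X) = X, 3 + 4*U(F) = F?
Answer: -110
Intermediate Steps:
U(F) = -¾ + F/4
C(c, X) = -X/3
v(n) = -n (v(n) = (-5 - 1*(-5)) - n = (-5 + 5) - n = 0 - n = -n)
H(f) = 3 - f (H(f) = -f - 1*(-3) = -f + 3 = 3 - f)
H(C(U(4), 1))*(0 - 33) = (3 - (-1)/3)*(0 - 33) = (3 - 1*(-⅓))*(-33) = (3 + ⅓)*(-33) = (10/3)*(-33) = -110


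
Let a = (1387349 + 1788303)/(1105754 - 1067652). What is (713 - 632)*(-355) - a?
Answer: -549399331/19051 ≈ -28838.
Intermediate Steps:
a = 1587826/19051 (a = 3175652/38102 = 3175652*(1/38102) = 1587826/19051 ≈ 83.346)
(713 - 632)*(-355) - a = (713 - 632)*(-355) - 1*1587826/19051 = 81*(-355) - 1587826/19051 = -28755 - 1587826/19051 = -549399331/19051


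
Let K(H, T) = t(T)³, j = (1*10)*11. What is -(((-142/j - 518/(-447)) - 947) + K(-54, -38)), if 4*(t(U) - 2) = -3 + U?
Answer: 2373766633/1573440 ≈ 1508.6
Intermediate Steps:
t(U) = 5/4 + U/4 (t(U) = 2 + (-3 + U)/4 = 2 + (-¾ + U/4) = 5/4 + U/4)
j = 110 (j = 10*11 = 110)
K(H, T) = (5/4 + T/4)³
-(((-142/j - 518/(-447)) - 947) + K(-54, -38)) = -(((-142/110 - 518/(-447)) - 947) + (5 - 38)³/64) = -(((-142*1/110 - 518*(-1/447)) - 947) + (1/64)*(-33)³) = -(((-71/55 + 518/447) - 947) + (1/64)*(-35937)) = -((-3247/24585 - 947) - 35937/64) = -(-23285242/24585 - 35937/64) = -1*(-2373766633/1573440) = 2373766633/1573440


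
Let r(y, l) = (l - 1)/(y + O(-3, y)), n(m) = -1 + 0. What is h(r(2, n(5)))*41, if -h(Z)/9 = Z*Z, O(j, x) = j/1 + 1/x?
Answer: -5904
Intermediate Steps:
O(j, x) = j + 1/x (O(j, x) = j*1 + 1/x = j + 1/x)
n(m) = -1
r(y, l) = (-1 + l)/(-3 + y + 1/y) (r(y, l) = (l - 1)/(y + (-3 + 1/y)) = (-1 + l)/(-3 + y + 1/y))
h(Z) = -9*Z² (h(Z) = -9*Z*Z = -9*Z²)
h(r(2, n(5)))*41 = -9*4*(-1 - 1)²/(1 + 2*(-3 + 2))²*41 = -9*16/(1 + 2*(-1))²*41 = -9*16/(1 - 2)²*41 = -9*(2*(-2)/(-1))²*41 = -9*(2*(-1)*(-2))²*41 = -9*4²*41 = -9*16*41 = -144*41 = -5904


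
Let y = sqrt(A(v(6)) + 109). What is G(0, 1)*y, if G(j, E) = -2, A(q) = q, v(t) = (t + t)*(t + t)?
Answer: -2*sqrt(253) ≈ -31.812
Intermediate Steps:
v(t) = 4*t**2 (v(t) = (2*t)*(2*t) = 4*t**2)
y = sqrt(253) (y = sqrt(4*6**2 + 109) = sqrt(4*36 + 109) = sqrt(144 + 109) = sqrt(253) ≈ 15.906)
G(0, 1)*y = -2*sqrt(253)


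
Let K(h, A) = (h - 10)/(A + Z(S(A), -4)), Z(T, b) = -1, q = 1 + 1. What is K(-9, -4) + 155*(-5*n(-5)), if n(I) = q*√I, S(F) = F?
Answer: 19/5 - 1550*I*√5 ≈ 3.8 - 3465.9*I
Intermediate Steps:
q = 2
K(h, A) = (-10 + h)/(-1 + A) (K(h, A) = (h - 10)/(A - 1) = (-10 + h)/(-1 + A))
n(I) = 2*√I
K(-9, -4) + 155*(-5*n(-5)) = (-10 - 9)/(-1 - 4) + 155*(-10*√(-5)) = -19/(-5) + 155*(-10*I*√5) = -⅕*(-19) + 155*(-10*I*√5) = 19/5 + 155*(-10*I*√5) = 19/5 - 1550*I*√5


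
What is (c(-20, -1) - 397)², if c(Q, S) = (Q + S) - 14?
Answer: 186624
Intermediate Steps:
c(Q, S) = -14 + Q + S
(c(-20, -1) - 397)² = ((-14 - 20 - 1) - 397)² = (-35 - 397)² = (-432)² = 186624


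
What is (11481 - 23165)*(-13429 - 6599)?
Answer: 234007152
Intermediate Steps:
(11481 - 23165)*(-13429 - 6599) = -11684*(-20028) = 234007152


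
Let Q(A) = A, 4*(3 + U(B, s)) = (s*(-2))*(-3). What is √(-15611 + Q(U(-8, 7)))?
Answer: I*√62414/2 ≈ 124.91*I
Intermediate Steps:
U(B, s) = -3 + 3*s/2 (U(B, s) = -3 + ((s*(-2))*(-3))/4 = -3 + (-2*s*(-3))/4 = -3 + (6*s)/4 = -3 + 3*s/2)
√(-15611 + Q(U(-8, 7))) = √(-15611 + (-3 + (3/2)*7)) = √(-15611 + (-3 + 21/2)) = √(-15611 + 15/2) = √(-31207/2) = I*√62414/2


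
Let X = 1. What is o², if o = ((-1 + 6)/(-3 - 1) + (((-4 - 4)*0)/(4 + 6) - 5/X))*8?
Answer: 2500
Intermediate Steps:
o = -50 (o = ((-1 + 6)/(-3 - 1) + (((-4 - 4)*0)/(4 + 6) - 5/1))*8 = (5/(-4) + (-8*0/10 - 5*1))*8 = (5*(-¼) + (0*(⅒) - 5))*8 = (-5/4 + (0 - 5))*8 = (-5/4 - 5)*8 = -25/4*8 = -50)
o² = (-50)² = 2500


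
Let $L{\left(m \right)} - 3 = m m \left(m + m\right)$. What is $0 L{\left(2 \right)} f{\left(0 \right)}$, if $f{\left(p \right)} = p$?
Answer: $0$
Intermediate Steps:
$L{\left(m \right)} = 3 + 2 m^{3}$ ($L{\left(m \right)} = 3 + m m \left(m + m\right) = 3 + m^{2} \cdot 2 m = 3 + 2 m^{3}$)
$0 L{\left(2 \right)} f{\left(0 \right)} = 0 \left(3 + 2 \cdot 2^{3}\right) 0 = 0 \left(3 + 2 \cdot 8\right) 0 = 0 \left(3 + 16\right) 0 = 0 \cdot 19 \cdot 0 = 0 \cdot 0 = 0$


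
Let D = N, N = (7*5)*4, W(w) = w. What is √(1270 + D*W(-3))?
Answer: 5*√34 ≈ 29.155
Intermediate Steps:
N = 140 (N = 35*4 = 140)
D = 140
√(1270 + D*W(-3)) = √(1270 + 140*(-3)) = √(1270 - 420) = √850 = 5*√34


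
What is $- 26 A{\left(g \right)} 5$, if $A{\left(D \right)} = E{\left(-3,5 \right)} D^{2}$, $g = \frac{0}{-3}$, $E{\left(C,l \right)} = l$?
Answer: $0$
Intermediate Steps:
$g = 0$ ($g = 0 \left(- \frac{1}{3}\right) = 0$)
$A{\left(D \right)} = 5 D^{2}$
$- 26 A{\left(g \right)} 5 = - 26 \cdot 5 \cdot 0^{2} \cdot 5 = - 26 \cdot 5 \cdot 0 \cdot 5 = \left(-26\right) 0 \cdot 5 = 0 \cdot 5 = 0$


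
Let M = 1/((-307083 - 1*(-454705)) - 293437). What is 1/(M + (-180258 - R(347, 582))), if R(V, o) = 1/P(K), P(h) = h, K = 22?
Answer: -3207930/578255191777 ≈ -5.5476e-6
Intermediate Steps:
R(V, o) = 1/22
M = -1/145815 (M = 1/((-307083 + 454705) - 293437) = 1/(147622 - 293437) = 1/(-145815) = -1/145815 ≈ -6.8580e-6)
1/(M + (-180258 - R(347, 582))) = 1/(-1/145815 + (-180258 - 1*1/22)) = 1/(-1/145815 + (-180258 - 1/22)) = 1/(-1/145815 - 3965677/22) = 1/(-578255191777/3207930) = -3207930/578255191777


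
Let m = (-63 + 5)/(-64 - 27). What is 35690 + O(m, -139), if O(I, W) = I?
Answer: 3247848/91 ≈ 35691.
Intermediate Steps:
m = 58/91 (m = -58/(-91) = -58*(-1/91) = 58/91 ≈ 0.63736)
35690 + O(m, -139) = 35690 + 58/91 = 3247848/91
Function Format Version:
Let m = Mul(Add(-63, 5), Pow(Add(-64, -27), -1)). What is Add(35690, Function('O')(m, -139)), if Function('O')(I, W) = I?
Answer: Rational(3247848, 91) ≈ 35691.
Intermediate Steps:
m = Rational(58, 91) (m = Mul(-58, Pow(-91, -1)) = Mul(-58, Rational(-1, 91)) = Rational(58, 91) ≈ 0.63736)
Add(35690, Function('O')(m, -139)) = Add(35690, Rational(58, 91)) = Rational(3247848, 91)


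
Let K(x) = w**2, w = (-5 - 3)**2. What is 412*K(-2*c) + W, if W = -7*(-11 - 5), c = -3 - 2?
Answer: 1687664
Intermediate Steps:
c = -5
w = 64 (w = (-8)**2 = 64)
W = 112 (W = -7*(-16) = 112)
K(x) = 4096 (K(x) = 64**2 = 4096)
412*K(-2*c) + W = 412*4096 + 112 = 1687552 + 112 = 1687664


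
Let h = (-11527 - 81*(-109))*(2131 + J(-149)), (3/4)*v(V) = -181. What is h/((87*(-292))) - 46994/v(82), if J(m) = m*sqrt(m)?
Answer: 484006240/1149531 - 201001*I*sqrt(149)/12702 ≈ 421.05 - 193.16*I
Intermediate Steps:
v(V) = -724/3 (v(V) = (4/3)*(-181) = -724/3)
J(m) = m**(3/2)
h = -5749438 + 402002*I*sqrt(149) (h = (-11527 - 81*(-109))*(2131 + (-149)**(3/2)) = (-11527 + 8829)*(2131 - 149*I*sqrt(149)) = -2698*(2131 - 149*I*sqrt(149)) = -5749438 + 402002*I*sqrt(149) ≈ -5.7494e+6 + 4.9071e+6*I)
h/((87*(-292))) - 46994/v(82) = (-5749438 + 402002*I*sqrt(149))/((87*(-292))) - 46994/(-724/3) = (-5749438 + 402002*I*sqrt(149))/(-25404) - 46994*(-3/724) = (-5749438 + 402002*I*sqrt(149))*(-1/25404) + 70491/362 = (2874719/12702 - 201001*I*sqrt(149)/12702) + 70491/362 = 484006240/1149531 - 201001*I*sqrt(149)/12702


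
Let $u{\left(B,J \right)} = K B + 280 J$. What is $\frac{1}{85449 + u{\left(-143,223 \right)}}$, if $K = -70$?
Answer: $\frac{1}{157899} \approx 6.3332 \cdot 10^{-6}$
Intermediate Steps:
$u{\left(B,J \right)} = - 70 B + 280 J$
$\frac{1}{85449 + u{\left(-143,223 \right)}} = \frac{1}{85449 + \left(\left(-70\right) \left(-143\right) + 280 \cdot 223\right)} = \frac{1}{85449 + \left(10010 + 62440\right)} = \frac{1}{85449 + 72450} = \frac{1}{157899}$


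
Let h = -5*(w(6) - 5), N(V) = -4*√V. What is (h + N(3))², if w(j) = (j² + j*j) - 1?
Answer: 108948 + 2640*√3 ≈ 1.1352e+5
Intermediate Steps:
w(j) = -1 + 2*j² (w(j) = (j² + j²) - 1 = 2*j² - 1 = -1 + 2*j²)
h = -330 (h = -5*((-1 + 2*6²) - 5) = -5*((-1 + 2*36) - 5) = -5*((-1 + 72) - 5) = -5*(71 - 5) = -5*66 = -330)
(h + N(3))² = (-330 - 4*√3)²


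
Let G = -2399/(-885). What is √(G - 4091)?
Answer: 2*I*√800512590/885 ≈ 63.94*I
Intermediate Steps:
G = 2399/885 (G = -2399*(-1/885) = 2399/885 ≈ 2.7107)
√(G - 4091) = √(2399/885 - 4091) = √(-3618136/885) = 2*I*√800512590/885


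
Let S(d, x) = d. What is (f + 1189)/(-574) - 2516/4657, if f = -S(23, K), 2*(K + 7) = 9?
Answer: -3437123/1336559 ≈ -2.5716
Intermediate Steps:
K = -5/2 (K = -7 + (½)*9 = -7 + 9/2 = -5/2 ≈ -2.5000)
f = -23 (f = -1*23 = -23)
(f + 1189)/(-574) - 2516/4657 = (-23 + 1189)/(-574) - 2516/4657 = 1166*(-1/574) - 2516*1/4657 = -583/287 - 2516/4657 = -3437123/1336559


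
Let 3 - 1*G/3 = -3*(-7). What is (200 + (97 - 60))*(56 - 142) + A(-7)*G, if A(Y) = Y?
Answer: -20004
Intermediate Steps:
G = -54 (G = 9 - (-9)*(-7) = 9 - 3*21 = 9 - 63 = -54)
(200 + (97 - 60))*(56 - 142) + A(-7)*G = (200 + (97 - 60))*(56 - 142) - 7*(-54) = (200 + 37)*(-86) + 378 = 237*(-86) + 378 = -20382 + 378 = -20004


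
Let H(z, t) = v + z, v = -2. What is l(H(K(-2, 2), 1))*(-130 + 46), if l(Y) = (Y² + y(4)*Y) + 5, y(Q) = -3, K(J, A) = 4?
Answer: -252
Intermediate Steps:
H(z, t) = -2 + z
l(Y) = 5 + Y² - 3*Y (l(Y) = (Y² - 3*Y) + 5 = 5 + Y² - 3*Y)
l(H(K(-2, 2), 1))*(-130 + 46) = (5 + (-2 + 4)² - 3*(-2 + 4))*(-130 + 46) = (5 + 2² - 3*2)*(-84) = (5 + 4 - 6)*(-84) = 3*(-84) = -252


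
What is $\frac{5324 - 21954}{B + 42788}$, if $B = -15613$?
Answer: $- \frac{3326}{5435} \approx -0.61196$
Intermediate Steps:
$\frac{5324 - 21954}{B + 42788} = \frac{5324 - 21954}{-15613 + 42788} = - \frac{16630}{27175} = \left(-16630\right) \frac{1}{27175} = - \frac{3326}{5435}$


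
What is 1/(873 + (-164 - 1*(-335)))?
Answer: 1/1044 ≈ 0.00095785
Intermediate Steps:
1/(873 + (-164 - 1*(-335))) = 1/(873 + (-164 + 335)) = 1/(873 + 171) = 1/1044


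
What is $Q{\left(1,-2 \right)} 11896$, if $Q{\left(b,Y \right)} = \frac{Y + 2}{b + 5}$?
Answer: $0$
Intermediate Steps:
$Q{\left(b,Y \right)} = \frac{2 + Y}{5 + b}$
$Q{\left(1,-2 \right)} 11896 = \frac{2 - 2}{5 + 1} \cdot 11896 = \frac{1}{6} \cdot 0 \cdot 11896 = 0 \cdot 11896 = 0$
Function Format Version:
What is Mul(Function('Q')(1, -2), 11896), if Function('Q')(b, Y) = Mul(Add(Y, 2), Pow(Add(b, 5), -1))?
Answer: 0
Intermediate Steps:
Function('Q')(b, Y) = Mul(Pow(Add(5, b), -1), Add(2, Y)) (Function('Q')(b, Y) = Mul(Add(2, Y), Pow(Add(5, b), -1)) = Mul(Pow(Add(5, b), -1), Add(2, Y)))
Mul(Function('Q')(1, -2), 11896) = Mul(Mul(Pow(Add(5, 1), -1), Add(2, -2)), 11896) = Mul(Mul(Pow(6, -1), 0), 11896) = Mul(Mul(Rational(1, 6), 0), 11896) = Mul(0, 11896) = 0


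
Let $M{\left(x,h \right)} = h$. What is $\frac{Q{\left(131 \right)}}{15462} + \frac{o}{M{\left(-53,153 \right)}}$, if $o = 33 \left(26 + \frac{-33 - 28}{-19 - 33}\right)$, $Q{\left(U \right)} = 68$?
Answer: $\frac{40084367}{6834204} \approx 5.8653$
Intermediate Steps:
$o = \frac{46629}{52}$ ($o = 33 \left(26 - \frac{61}{-52}\right) = 33 \left(26 - - \frac{61}{52}\right) = 33 \left(26 + \frac{61}{52}\right) = 33 \cdot \frac{1413}{52} = \frac{46629}{52} \approx 896.71$)
$\frac{Q{\left(131 \right)}}{15462} + \frac{o}{M{\left(-53,153 \right)}} = \frac{68}{15462} + \frac{46629}{52 \cdot 153} = 68 \cdot \frac{1}{15462} + \frac{46629}{52} \cdot \frac{1}{153} = \frac{34}{7731} + \frac{5181}{884} = \frac{40084367}{6834204}$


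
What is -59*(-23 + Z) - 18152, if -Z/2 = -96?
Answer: -28123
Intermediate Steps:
Z = 192 (Z = -2*(-96) = 192)
-59*(-23 + Z) - 18152 = -59*(-23 + 192) - 18152 = -59*169 - 18152 = -9971 - 18152 = -28123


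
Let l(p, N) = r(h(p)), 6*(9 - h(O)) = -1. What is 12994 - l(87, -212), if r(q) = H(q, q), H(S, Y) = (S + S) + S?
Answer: 25933/2 ≈ 12967.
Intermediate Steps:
h(O) = 55/6 (h(O) = 9 - ⅙*(-1) = 9 + ⅙ = 55/6)
H(S, Y) = 3*S (H(S, Y) = 2*S + S = 3*S)
r(q) = 3*q
l(p, N) = 55/2 (l(p, N) = 3*(55/6) = 55/2)
12994 - l(87, -212) = 12994 - 1*55/2 = 12994 - 55/2 = 25933/2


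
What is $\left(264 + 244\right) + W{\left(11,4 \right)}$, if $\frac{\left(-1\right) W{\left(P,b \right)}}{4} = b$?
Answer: $492$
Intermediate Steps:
$W{\left(P,b \right)} = - 4 b$
$\left(264 + 244\right) + W{\left(11,4 \right)} = \left(264 + 244\right) - 16 = 508 - 16 = 492$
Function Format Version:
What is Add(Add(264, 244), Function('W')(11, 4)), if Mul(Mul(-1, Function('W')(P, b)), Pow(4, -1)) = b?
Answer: 492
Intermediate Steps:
Function('W')(P, b) = Mul(-4, b)
Add(Add(264, 244), Function('W')(11, 4)) = Add(Add(264, 244), Mul(-4, 4)) = Add(508, -16) = 492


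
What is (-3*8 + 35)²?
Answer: 121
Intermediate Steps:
(-3*8 + 35)² = (-24 + 35)² = 11² = 121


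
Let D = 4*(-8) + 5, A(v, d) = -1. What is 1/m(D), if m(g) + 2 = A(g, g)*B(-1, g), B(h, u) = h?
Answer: -1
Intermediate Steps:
D = -27 (D = -32 + 5 = -27)
m(g) = -1 (m(g) = -2 - 1*(-1) = -2 + 1 = -1)
1/m(D) = 1/(-1) = -1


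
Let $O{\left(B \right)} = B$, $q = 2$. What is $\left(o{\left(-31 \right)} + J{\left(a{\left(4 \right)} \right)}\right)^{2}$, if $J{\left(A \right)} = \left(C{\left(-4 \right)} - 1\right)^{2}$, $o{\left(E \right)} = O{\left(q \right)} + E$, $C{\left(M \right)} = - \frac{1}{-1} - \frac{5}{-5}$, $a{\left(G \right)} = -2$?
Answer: $784$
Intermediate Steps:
$C{\left(M \right)} = 2$ ($C{\left(M \right)} = \left(-1\right) \left(-1\right) - -1 = 1 + 1 = 2$)
$o{\left(E \right)} = 2 + E$
$J{\left(A \right)} = 1$ ($J{\left(A \right)} = \left(2 - 1\right)^{2} = 1^{2} = 1$)
$\left(o{\left(-31 \right)} + J{\left(a{\left(4 \right)} \right)}\right)^{2} = \left(\left(2 - 31\right) + 1\right)^{2} = \left(-29 + 1\right)^{2} = \left(-28\right)^{2} = 784$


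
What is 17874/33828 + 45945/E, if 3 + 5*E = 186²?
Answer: 466080699/65011778 ≈ 7.1692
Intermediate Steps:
E = 34593/5 (E = -⅗ + (⅕)*186² = -⅗ + (⅕)*34596 = -⅗ + 34596/5 = 34593/5 ≈ 6918.6)
17874/33828 + 45945/E = 17874/33828 + 45945/(34593/5) = 17874*(1/33828) + 45945*(5/34593) = 2979/5638 + 76575/11531 = 466080699/65011778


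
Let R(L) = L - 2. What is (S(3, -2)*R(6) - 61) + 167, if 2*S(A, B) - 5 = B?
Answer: 112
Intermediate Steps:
R(L) = -2 + L
S(A, B) = 5/2 + B/2
(S(3, -2)*R(6) - 61) + 167 = ((5/2 + (1/2)*(-2))*(-2 + 6) - 61) + 167 = ((5/2 - 1)*4 - 61) + 167 = ((3/2)*4 - 61) + 167 = (6 - 61) + 167 = -55 + 167 = 112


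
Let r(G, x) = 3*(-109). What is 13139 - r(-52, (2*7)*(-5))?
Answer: 13466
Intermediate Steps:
r(G, x) = -327
13139 - r(-52, (2*7)*(-5)) = 13139 - 1*(-327) = 13139 + 327 = 13466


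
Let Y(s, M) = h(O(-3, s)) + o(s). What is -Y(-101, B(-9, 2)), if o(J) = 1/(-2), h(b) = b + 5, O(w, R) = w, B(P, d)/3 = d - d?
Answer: -3/2 ≈ -1.5000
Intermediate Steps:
B(P, d) = 0 (B(P, d) = 3*(d - d) = 3*0 = 0)
h(b) = 5 + b
o(J) = -1/2
Y(s, M) = 3/2 (Y(s, M) = (5 - 3) - 1/2 = 2 - 1/2 = 3/2)
-Y(-101, B(-9, 2)) = -1*3/2 = -3/2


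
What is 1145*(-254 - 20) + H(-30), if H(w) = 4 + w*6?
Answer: -313906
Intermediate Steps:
H(w) = 4 + 6*w
1145*(-254 - 20) + H(-30) = 1145*(-254 - 20) + (4 + 6*(-30)) = 1145*(-274) + (4 - 180) = -313730 - 176 = -313906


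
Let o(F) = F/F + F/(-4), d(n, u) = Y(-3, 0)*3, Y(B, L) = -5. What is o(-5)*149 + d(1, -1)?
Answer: 1281/4 ≈ 320.25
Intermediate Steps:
d(n, u) = -15 (d(n, u) = -5*3 = -15)
o(F) = 1 - F/4 (o(F) = 1 + F*(-¼) = 1 - F/4)
o(-5)*149 + d(1, -1) = (1 - ¼*(-5))*149 - 15 = (1 + 5/4)*149 - 15 = (9/4)*149 - 15 = 1341/4 - 15 = 1281/4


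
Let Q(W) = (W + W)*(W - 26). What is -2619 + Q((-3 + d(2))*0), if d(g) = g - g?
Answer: -2619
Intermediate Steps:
d(g) = 0
Q(W) = 2*W*(-26 + W) (Q(W) = (2*W)*(-26 + W) = 2*W*(-26 + W))
-2619 + Q((-3 + d(2))*0) = -2619 + 2*((-3 + 0)*0)*(-26 + (-3 + 0)*0) = -2619 + 2*(-3*0)*(-26 - 3*0) = -2619 + 2*0*(-26 + 0) = -2619 + 2*0*(-26) = -2619 + 0 = -2619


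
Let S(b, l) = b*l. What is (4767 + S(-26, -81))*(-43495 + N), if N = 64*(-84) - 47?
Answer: -336213414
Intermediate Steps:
N = -5423 (N = -5376 - 47 = -5423)
(4767 + S(-26, -81))*(-43495 + N) = (4767 - 26*(-81))*(-43495 - 5423) = (4767 + 2106)*(-48918) = 6873*(-48918) = -336213414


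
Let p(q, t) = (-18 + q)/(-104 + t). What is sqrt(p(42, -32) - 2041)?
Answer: 10*I*sqrt(5899)/17 ≈ 45.179*I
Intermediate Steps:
p(q, t) = (-18 + q)/(-104 + t)
sqrt(p(42, -32) - 2041) = sqrt((-18 + 42)/(-104 - 32) - 2041) = sqrt(24/(-136) - 2041) = sqrt(-1/136*24 - 2041) = sqrt(-3/17 - 2041) = sqrt(-34700/17) = 10*I*sqrt(5899)/17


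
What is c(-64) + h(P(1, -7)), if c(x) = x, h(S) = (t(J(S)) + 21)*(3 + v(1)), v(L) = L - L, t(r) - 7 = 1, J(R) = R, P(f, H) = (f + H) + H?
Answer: 23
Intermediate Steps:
P(f, H) = f + 2*H (P(f, H) = (H + f) + H = f + 2*H)
t(r) = 8 (t(r) = 7 + 1 = 8)
v(L) = 0
h(S) = 87 (h(S) = (8 + 21)*(3 + 0) = 29*3 = 87)
c(-64) + h(P(1, -7)) = -64 + 87 = 23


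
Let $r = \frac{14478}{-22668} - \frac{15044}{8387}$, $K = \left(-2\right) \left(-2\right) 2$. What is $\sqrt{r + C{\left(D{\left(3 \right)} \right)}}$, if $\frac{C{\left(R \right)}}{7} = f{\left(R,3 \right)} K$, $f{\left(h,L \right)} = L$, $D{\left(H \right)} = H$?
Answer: $\frac{\sqrt{166231176339311110}}{31686086} \approx 12.867$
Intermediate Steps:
$K = 8$ ($K = 4 \cdot 2 = 8$)
$C{\left(R \right)} = 168$ ($C{\left(R \right)} = 7 \cdot 3 \cdot 8 = 7 \cdot 24 = 168$)
$r = - \frac{77074063}{31686086}$ ($r = 14478 \left(- \frac{1}{22668}\right) - \frac{15044}{8387} = - \frac{2413}{3778} - \frac{15044}{8387} = - \frac{77074063}{31686086} \approx -2.4324$)
$\sqrt{r + C{\left(D{\left(3 \right)} \right)}} = \sqrt{- \frac{77074063}{31686086} + 168} = \sqrt{\frac{5246188385}{31686086}} = \frac{\sqrt{166231176339311110}}{31686086}$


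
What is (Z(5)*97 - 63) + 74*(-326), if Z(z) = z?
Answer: -23702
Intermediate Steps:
(Z(5)*97 - 63) + 74*(-326) = (5*97 - 63) + 74*(-326) = (485 - 63) - 24124 = 422 - 24124 = -23702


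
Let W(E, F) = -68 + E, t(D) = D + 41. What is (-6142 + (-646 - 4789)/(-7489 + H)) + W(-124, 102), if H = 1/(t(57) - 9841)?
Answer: -462109434347/72965328 ≈ -6333.3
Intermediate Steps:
t(D) = 41 + D
H = -1/9743 (H = 1/((41 + 57) - 9841) = 1/(98 - 9841) = 1/(-9743) = -1/9743 ≈ -0.00010264)
(-6142 + (-646 - 4789)/(-7489 + H)) + W(-124, 102) = (-6142 + (-646 - 4789)/(-7489 - 1/9743)) + (-68 - 124) = (-6142 - 5435/(-72965328/9743)) - 192 = (-6142 - 5435*(-9743/72965328)) - 192 = (-6142 + 52953205/72965328) - 192 = -448100091371/72965328 - 192 = -462109434347/72965328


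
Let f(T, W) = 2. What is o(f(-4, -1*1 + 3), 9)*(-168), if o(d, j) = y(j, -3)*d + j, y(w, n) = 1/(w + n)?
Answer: -1568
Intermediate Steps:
y(w, n) = 1/(n + w)
o(d, j) = j + d/(-3 + j) (o(d, j) = d/(-3 + j) + j = j + d/(-3 + j))
o(f(-4, -1*1 + 3), 9)*(-168) = ((2 + 9*(-3 + 9))/(-3 + 9))*(-168) = ((2 + 9*6)/6)*(-168) = ((2 + 54)/6)*(-168) = ((1/6)*56)*(-168) = (28/3)*(-168) = -1568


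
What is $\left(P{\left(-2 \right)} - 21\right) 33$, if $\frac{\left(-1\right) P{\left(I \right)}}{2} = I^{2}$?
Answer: $-957$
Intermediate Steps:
$P{\left(I \right)} = - 2 I^{2}$
$\left(P{\left(-2 \right)} - 21\right) 33 = \left(- 2 \left(-2\right)^{2} - 21\right) 33 = \left(\left(-2\right) 4 - 21\right) 33 = \left(-8 - 21\right) 33 = \left(-29\right) 33 = -957$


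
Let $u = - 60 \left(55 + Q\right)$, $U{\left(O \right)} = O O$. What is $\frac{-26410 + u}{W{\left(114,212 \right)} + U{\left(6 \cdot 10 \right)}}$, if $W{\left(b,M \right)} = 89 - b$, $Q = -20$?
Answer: $- \frac{5702}{715} \approx -7.9748$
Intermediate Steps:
$U{\left(O \right)} = O^{2}$
$u = -2100$ ($u = - 60 \left(55 - 20\right) = \left(-60\right) 35 = -2100$)
$\frac{-26410 + u}{W{\left(114,212 \right)} + U{\left(6 \cdot 10 \right)}} = \frac{-26410 - 2100}{\left(89 - 114\right) + \left(6 \cdot 10\right)^{2}} = - \frac{28510}{\left(89 - 114\right) + 60^{2}} = - \frac{28510}{-25 + 3600} = - \frac{28510}{3575} = \left(-28510\right) \frac{1}{3575} = - \frac{5702}{715}$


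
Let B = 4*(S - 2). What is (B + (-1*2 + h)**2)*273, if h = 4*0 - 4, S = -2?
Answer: 5460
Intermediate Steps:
h = -4 (h = 0 - 4 = -4)
B = -16 (B = 4*(-2 - 2) = 4*(-4) = -16)
(B + (-1*2 + h)**2)*273 = (-16 + (-1*2 - 4)**2)*273 = (-16 + (-2 - 4)**2)*273 = (-16 + (-6)**2)*273 = (-16 + 36)*273 = 20*273 = 5460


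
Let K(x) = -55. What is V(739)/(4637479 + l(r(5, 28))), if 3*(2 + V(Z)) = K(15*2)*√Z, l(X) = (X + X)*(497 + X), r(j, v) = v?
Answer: -2/4666879 - 55*√739/14000637 ≈ -0.00010722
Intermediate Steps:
l(X) = 2*X*(497 + X) (l(X) = (2*X)*(497 + X) = 2*X*(497 + X))
V(Z) = -2 - 55*√Z/3 (V(Z) = -2 + (-55*√Z)/3 = -2 - 55*√Z/3)
V(739)/(4637479 + l(r(5, 28))) = (-2 - 55*√739/3)/(4637479 + 2*28*(497 + 28)) = (-2 - 55*√739/3)/(4637479 + 2*28*525) = (-2 - 55*√739/3)/(4637479 + 29400) = (-2 - 55*√739/3)/4666879 = (-2 - 55*√739/3)*(1/4666879) = -2/4666879 - 55*√739/14000637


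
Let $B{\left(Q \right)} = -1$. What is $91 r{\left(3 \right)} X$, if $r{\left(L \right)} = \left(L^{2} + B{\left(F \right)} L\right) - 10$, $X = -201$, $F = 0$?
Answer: $73164$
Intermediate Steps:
$r{\left(L \right)} = -10 + L^{2} - L$ ($r{\left(L \right)} = \left(L^{2} - L\right) - 10 = -10 + L^{2} - L$)
$91 r{\left(3 \right)} X = 91 \left(-10 + 3^{2} - 3\right) \left(-201\right) = 91 \left(-10 + 9 - 3\right) \left(-201\right) = 91 \left(-4\right) \left(-201\right) = \left(-364\right) \left(-201\right) = 73164$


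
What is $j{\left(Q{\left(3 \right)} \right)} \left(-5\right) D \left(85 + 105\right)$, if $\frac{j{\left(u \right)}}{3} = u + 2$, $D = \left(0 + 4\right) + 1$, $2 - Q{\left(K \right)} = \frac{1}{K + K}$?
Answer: $-54625$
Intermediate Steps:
$Q{\left(K \right)} = 2 - \frac{1}{2 K}$ ($Q{\left(K \right)} = 2 - \frac{1}{K + K} = 2 - \frac{1}{2 K}$)
$D = 5$ ($D = 4 + 1 = 5$)
$j{\left(u \right)} = 6 + 3 u$ ($j{\left(u \right)} = 3 \left(u + 2\right) = 3 \left(2 + u\right) = 6 + 3 u$)
$j{\left(Q{\left(3 \right)} \right)} \left(-5\right) D \left(85 + 105\right) = \left(6 + 3 \left(2 - \frac{1}{2 \cdot 3}\right)\right) \left(-5\right) 5 \left(85 + 105\right) = \left(6 + 3 \left(2 - \frac{1}{6}\right)\right) \left(-5\right) 5 \cdot 190 = \left(6 + 3 \cdot \frac{11}{6}\right) \left(-5\right) 5 \cdot 190 = \left(6 + \frac{11}{2}\right) \left(-5\right) 5 \cdot 190 = \frac{23}{2} \left(-5\right) 5 \cdot 190 = \left(- \frac{115}{2}\right) 5 \cdot 190 = \left(- \frac{575}{2}\right) 190 = -54625$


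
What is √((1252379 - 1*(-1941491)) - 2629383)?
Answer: √564487 ≈ 751.32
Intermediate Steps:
√((1252379 - 1*(-1941491)) - 2629383) = √((1252379 + 1941491) - 2629383) = √(3193870 - 2629383) = √564487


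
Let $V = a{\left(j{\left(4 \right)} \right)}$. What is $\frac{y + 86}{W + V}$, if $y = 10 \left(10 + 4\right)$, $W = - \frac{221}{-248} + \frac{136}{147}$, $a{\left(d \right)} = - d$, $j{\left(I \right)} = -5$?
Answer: $\frac{8239056}{248495} \approx 33.156$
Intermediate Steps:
$V = 5$ ($V = \left(-1\right) \left(-5\right) = 5$)
$W = \frac{66215}{36456}$ ($W = \left(-221\right) \left(- \frac{1}{248}\right) + 136 \cdot \frac{1}{147} = \frac{221}{248} + \frac{136}{147} = \frac{66215}{36456} \approx 1.8163$)
$y = 140$ ($y = 10 \cdot 14 = 140$)
$\frac{y + 86}{W + V} = \frac{140 + 86}{\frac{66215}{36456} + 5} = \frac{226}{\frac{248495}{36456}} = 226 \cdot \frac{36456}{248495} = \frac{8239056}{248495}$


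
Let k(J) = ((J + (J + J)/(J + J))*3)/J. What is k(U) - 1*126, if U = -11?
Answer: -1356/11 ≈ -123.27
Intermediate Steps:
k(J) = (3 + 3*J)/J (k(J) = ((J + (2*J)/((2*J)))*3)/J = ((J + (2*J)*(1/(2*J)))*3)/J = ((J + 1)*3)/J = ((1 + J)*3)/J = (3 + 3*J)/J)
k(U) - 1*126 = (3 + 3/(-11)) - 1*126 = (3 + 3*(-1/11)) - 126 = (3 - 3/11) - 126 = 30/11 - 126 = -1356/11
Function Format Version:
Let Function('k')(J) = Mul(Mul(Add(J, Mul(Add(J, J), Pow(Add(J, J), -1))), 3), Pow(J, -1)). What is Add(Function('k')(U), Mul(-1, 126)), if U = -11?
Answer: Rational(-1356, 11) ≈ -123.27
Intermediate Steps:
Function('k')(J) = Mul(Pow(J, -1), Add(3, Mul(3, J))) (Function('k')(J) = Mul(Mul(Add(J, Mul(Mul(2, J), Pow(Mul(2, J), -1))), 3), Pow(J, -1)) = Mul(Mul(Add(J, Mul(Mul(2, J), Mul(Rational(1, 2), Pow(J, -1)))), 3), Pow(J, -1)) = Mul(Mul(Add(J, 1), 3), Pow(J, -1)) = Mul(Mul(Add(1, J), 3), Pow(J, -1)) = Mul(Add(3, Mul(3, J)), Pow(J, -1)) = Mul(Pow(J, -1), Add(3, Mul(3, J))))
Add(Function('k')(U), Mul(-1, 126)) = Add(Add(3, Mul(3, Pow(-11, -1))), Mul(-1, 126)) = Add(Add(3, Mul(3, Rational(-1, 11))), -126) = Add(Add(3, Rational(-3, 11)), -126) = Add(Rational(30, 11), -126) = Rational(-1356, 11)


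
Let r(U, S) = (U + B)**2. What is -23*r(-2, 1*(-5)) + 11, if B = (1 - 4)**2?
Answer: -1116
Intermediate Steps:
B = 9 (B = (-3)**2 = 9)
r(U, S) = (9 + U)**2 (r(U, S) = (U + 9)**2 = (9 + U)**2)
-23*r(-2, 1*(-5)) + 11 = -23*(9 - 2)**2 + 11 = -23*7**2 + 11 = -23*49 + 11 = -1127 + 11 = -1116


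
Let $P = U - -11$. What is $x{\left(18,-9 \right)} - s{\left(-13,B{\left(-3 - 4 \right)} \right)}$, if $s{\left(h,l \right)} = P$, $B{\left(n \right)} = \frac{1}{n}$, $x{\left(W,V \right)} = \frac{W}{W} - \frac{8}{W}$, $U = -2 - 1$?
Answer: $- \frac{67}{9} \approx -7.4444$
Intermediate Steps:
$U = -3$ ($U = -2 - 1 = -3$)
$x{\left(W,V \right)} = 1 - \frac{8}{W}$
$P = 8$ ($P = -3 - -11 = -3 + 11 = 8$)
$s{\left(h,l \right)} = 8$
$x{\left(18,-9 \right)} - s{\left(-13,B{\left(-3 - 4 \right)} \right)} = \frac{-8 + 18}{18} - 8 = \frac{1}{18} \cdot 10 - 8 = \frac{5}{9} - 8 = - \frac{67}{9}$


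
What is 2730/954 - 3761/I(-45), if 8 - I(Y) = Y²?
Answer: 1515734/320703 ≈ 4.7263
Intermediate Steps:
I(Y) = 8 - Y²
2730/954 - 3761/I(-45) = 2730/954 - 3761/(8 - 1*(-45)²) = 2730*(1/954) - 3761/(8 - 1*2025) = 455/159 - 3761/(8 - 2025) = 455/159 - 3761/(-2017) = 455/159 - 3761*(-1/2017) = 455/159 + 3761/2017 = 1515734/320703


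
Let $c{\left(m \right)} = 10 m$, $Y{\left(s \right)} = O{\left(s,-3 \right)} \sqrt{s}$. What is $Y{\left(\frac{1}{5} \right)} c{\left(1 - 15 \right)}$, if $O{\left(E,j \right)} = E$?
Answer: $- \frac{28 \sqrt{5}}{5} \approx -12.522$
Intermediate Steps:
$Y{\left(s \right)} = s^{\frac{3}{2}}$ ($Y{\left(s \right)} = s \sqrt{s} = s^{\frac{3}{2}}$)
$Y{\left(\frac{1}{5} \right)} c{\left(1 - 15 \right)} = \left(\frac{1}{5}\right)^{\frac{3}{2}} \cdot 10 \left(1 - 15\right) = \frac{10 \left(1 - 15\right)}{5 \sqrt{5}} = \frac{\sqrt{5}}{25} \cdot 10 \left(-14\right) = \frac{\sqrt{5}}{25} \left(-140\right) = - \frac{28 \sqrt{5}}{5}$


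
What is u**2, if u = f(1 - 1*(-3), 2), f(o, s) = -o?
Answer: 16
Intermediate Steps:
u = -4 (u = -(1 - 1*(-3)) = -(1 + 3) = -1*4 = -4)
u**2 = (-4)**2 = 16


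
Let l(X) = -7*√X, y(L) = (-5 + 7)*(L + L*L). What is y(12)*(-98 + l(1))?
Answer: -32760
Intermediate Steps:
y(L) = 2*L + 2*L² (y(L) = 2*(L + L²) = 2*L + 2*L²)
y(12)*(-98 + l(1)) = (2*12*(1 + 12))*(-98 - 7*√1) = (2*12*13)*(-98 - 7*1) = 312*(-98 - 7) = 312*(-105) = -32760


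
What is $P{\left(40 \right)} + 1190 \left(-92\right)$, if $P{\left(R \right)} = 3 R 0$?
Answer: $-109480$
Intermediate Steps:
$P{\left(R \right)} = 0$
$P{\left(40 \right)} + 1190 \left(-92\right) = 0 + 1190 \left(-92\right) = 0 - 109480 = -109480$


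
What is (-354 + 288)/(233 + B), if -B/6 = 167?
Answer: 66/769 ≈ 0.085826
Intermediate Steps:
B = -1002 (B = -6*167 = -1002)
(-354 + 288)/(233 + B) = (-354 + 288)/(233 - 1002) = -66/(-769) = -66*(-1/769) = 66/769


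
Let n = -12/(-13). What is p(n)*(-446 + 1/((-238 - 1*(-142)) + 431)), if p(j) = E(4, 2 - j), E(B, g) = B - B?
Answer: 0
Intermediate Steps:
E(B, g) = 0
n = 12/13 (n = -12*(-1/13) = 12/13 ≈ 0.92308)
p(j) = 0
p(n)*(-446 + 1/((-238 - 1*(-142)) + 431)) = 0*(-446 + 1/((-238 - 1*(-142)) + 431)) = 0*(-446 + 1/((-238 + 142) + 431)) = 0*(-446 + 1/(-96 + 431)) = 0*(-446 + 1/335) = 0*(-149409/335) = 0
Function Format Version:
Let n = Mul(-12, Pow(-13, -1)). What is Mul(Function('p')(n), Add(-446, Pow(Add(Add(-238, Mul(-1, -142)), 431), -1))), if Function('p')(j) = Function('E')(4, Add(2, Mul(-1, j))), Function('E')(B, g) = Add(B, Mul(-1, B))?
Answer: 0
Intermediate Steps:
Function('E')(B, g) = 0
n = Rational(12, 13) (n = Mul(-12, Rational(-1, 13)) = Rational(12, 13) ≈ 0.92308)
Function('p')(j) = 0
Mul(Function('p')(n), Add(-446, Pow(Add(Add(-238, Mul(-1, -142)), 431), -1))) = Mul(0, Add(-446, Pow(Add(Add(-238, Mul(-1, -142)), 431), -1))) = Mul(0, Add(-446, Pow(Add(Add(-238, 142), 431), -1))) = Mul(0, Add(-446, Pow(Add(-96, 431), -1))) = Mul(0, Add(-446, Pow(335, -1))) = Mul(0, Add(-446, Rational(1, 335))) = Mul(0, Rational(-149409, 335)) = 0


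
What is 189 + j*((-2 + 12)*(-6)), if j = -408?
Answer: 24669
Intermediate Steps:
189 + j*((-2 + 12)*(-6)) = 189 - 408*(-2 + 12)*(-6) = 189 - 4080*(-6) = 189 - 408*(-60) = 189 + 24480 = 24669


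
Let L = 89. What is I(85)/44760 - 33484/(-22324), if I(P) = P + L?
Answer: 62609509/41634260 ≈ 1.5038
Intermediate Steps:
I(P) = 89 + P (I(P) = P + 89 = 89 + P)
I(85)/44760 - 33484/(-22324) = (89 + 85)/44760 - 33484/(-22324) = 174*(1/44760) - 33484*(-1/22324) = 29/7460 + 8371/5581 = 62609509/41634260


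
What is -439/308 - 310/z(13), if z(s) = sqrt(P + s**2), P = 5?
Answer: -439/308 - 155*sqrt(174)/87 ≈ -24.926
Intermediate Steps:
z(s) = sqrt(5 + s**2)
-439/308 - 310/z(13) = -439/308 - 310/sqrt(5 + 13**2) = -439*1/308 - 310/sqrt(5 + 169) = -439/308 - 310*sqrt(174)/174 = -439/308 - 155*sqrt(174)/87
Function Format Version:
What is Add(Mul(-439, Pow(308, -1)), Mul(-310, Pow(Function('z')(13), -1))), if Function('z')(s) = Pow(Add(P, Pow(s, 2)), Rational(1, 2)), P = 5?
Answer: Add(Rational(-439, 308), Mul(Rational(-155, 87), Pow(174, Rational(1, 2)))) ≈ -24.926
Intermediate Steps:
Function('z')(s) = Pow(Add(5, Pow(s, 2)), Rational(1, 2))
Add(Mul(-439, Pow(308, -1)), Mul(-310, Pow(Function('z')(13), -1))) = Add(Mul(-439, Pow(308, -1)), Mul(-310, Pow(Pow(Add(5, Pow(13, 2)), Rational(1, 2)), -1))) = Add(Mul(-439, Rational(1, 308)), Mul(-310, Pow(Pow(Add(5, 169), Rational(1, 2)), -1))) = Add(Rational(-439, 308), Mul(-310, Pow(Pow(174, Rational(1, 2)), -1))) = Add(Rational(-439, 308), Mul(-310, Mul(Rational(1, 174), Pow(174, Rational(1, 2))))) = Add(Rational(-439, 308), Mul(Rational(-155, 87), Pow(174, Rational(1, 2))))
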